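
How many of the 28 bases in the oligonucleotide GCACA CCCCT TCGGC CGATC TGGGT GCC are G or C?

Counting bases: A=3, T=5, C=12, G=8
Total G or C: 8 + 12 = 20

20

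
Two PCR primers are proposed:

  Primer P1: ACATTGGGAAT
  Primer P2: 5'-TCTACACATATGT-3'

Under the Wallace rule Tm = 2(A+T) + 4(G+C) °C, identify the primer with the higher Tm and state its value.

Primer P2, 34°C

Primer P1: A+T=7, G+C=4 → Tm = 2(7)+4(4) = 30°C
Primer P2: A+T=9, G+C=4 → Tm = 2(9)+4(4) = 34°C
30°C vs 34°C → primer P2 is higher.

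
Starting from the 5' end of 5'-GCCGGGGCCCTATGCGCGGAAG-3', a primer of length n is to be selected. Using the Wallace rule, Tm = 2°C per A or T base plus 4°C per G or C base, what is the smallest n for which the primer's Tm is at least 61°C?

First 16 bases: GCCGGGGCCCTATGCG → Tm = 58°C (< 61°C)
First 17 bases: GCCGGGGCCCTATGCGC → Tm = 62°C (≥ 61°C)
Each additional base adds 2°C (A/T) or 4°C (G/C), so Tm is non-decreasing in n; n = 17 is the first length to reach 61°C.

n = 17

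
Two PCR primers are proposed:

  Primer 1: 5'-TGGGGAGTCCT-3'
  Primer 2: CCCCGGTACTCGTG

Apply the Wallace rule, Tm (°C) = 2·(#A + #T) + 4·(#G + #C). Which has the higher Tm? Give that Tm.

Primer 2, 48°C

Primer 1: A+T=4, G+C=7 → Tm = 2(4)+4(7) = 36°C
Primer 2: A+T=4, G+C=10 → Tm = 2(4)+4(10) = 48°C
36°C vs 48°C → primer 2 is higher.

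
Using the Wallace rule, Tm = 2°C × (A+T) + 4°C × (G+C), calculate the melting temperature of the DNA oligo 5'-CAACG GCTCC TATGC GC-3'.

Counting bases: A=3, C=7, G=4, T=3
AT pairs contribute 6, GC pairs contribute 11.
Tm = 2(6) + 4(11) = 12 + 44 = 56°C

56°C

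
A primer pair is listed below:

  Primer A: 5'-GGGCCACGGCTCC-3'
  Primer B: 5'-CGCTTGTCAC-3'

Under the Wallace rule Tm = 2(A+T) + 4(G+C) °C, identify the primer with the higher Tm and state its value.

Primer A, 48°C

Primer A: A+T=2, G+C=11 → Tm = 2(2)+4(11) = 48°C
Primer B: A+T=4, G+C=6 → Tm = 2(4)+4(6) = 32°C
48°C vs 32°C → primer A is higher.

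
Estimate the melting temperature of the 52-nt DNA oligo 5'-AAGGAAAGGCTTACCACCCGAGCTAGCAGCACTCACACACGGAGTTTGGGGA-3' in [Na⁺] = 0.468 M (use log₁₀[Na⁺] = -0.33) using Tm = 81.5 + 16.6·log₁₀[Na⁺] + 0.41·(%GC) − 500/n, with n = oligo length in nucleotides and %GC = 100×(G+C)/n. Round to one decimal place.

Length n = 52. Counting bases: A=16, C=14, T=7, G=15
G+C = 29, so %GC = 29/52 × 100 = 55.769%
Salt term: 16.6 × (-0.33) = -5.478
GC term: 0.41 × 55.769 = 22.865; length term: −500/52 = −9.615
Tm = 81.5 + (-5.478) + 22.865 − 9.615 = 89.272 → 89.3°C

89.3°C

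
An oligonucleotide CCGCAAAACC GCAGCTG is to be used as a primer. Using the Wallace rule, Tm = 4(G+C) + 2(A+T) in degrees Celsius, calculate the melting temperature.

T=1, A=5, C=7, G=4
So N_AT = 6 and N_GC = 11.
Tm = 2(6) + 4(11) = 12 + 44 = 56°C

56°C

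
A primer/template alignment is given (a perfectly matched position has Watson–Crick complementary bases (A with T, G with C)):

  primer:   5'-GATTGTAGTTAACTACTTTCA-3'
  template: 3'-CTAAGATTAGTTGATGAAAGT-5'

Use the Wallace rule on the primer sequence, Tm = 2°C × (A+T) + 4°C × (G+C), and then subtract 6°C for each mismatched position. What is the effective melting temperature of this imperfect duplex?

36°C

Primer base counts: A=6, T=9, G=3, C=3 → A+T=15, G+C=6
Perfect-match Tm = 2(15) + 4(6) = 30 + 24 = 54°C
Mismatches (positions where the bases are not complementary): 3 (at positions 5, 8, 10)
Effective Tm = 54 − 3×6 = 54 − 18 = 36°C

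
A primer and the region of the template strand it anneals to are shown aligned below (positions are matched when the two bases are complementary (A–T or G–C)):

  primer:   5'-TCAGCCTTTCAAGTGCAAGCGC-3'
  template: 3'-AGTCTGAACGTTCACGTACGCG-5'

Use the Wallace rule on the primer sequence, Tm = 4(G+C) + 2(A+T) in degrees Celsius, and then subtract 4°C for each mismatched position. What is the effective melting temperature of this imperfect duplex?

56°C

Primer base counts: A=5, T=5, G=5, C=7 → A+T=10, G+C=12
Perfect-match Tm = 2(10) + 4(12) = 20 + 48 = 68°C
Mismatches (positions where the bases are not complementary): 3 (at positions 5, 9, 18)
Effective Tm = 68 − 3×4 = 68 − 12 = 56°C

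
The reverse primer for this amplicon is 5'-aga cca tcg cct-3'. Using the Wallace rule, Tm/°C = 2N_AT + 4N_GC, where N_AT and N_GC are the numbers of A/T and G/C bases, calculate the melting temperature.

Counting bases: T=2, G=2, C=5, A=3
So N_AT = 5 and N_GC = 7.
Tm = 4·7 + 2·5 = 28 + 10 = 38°C

38°C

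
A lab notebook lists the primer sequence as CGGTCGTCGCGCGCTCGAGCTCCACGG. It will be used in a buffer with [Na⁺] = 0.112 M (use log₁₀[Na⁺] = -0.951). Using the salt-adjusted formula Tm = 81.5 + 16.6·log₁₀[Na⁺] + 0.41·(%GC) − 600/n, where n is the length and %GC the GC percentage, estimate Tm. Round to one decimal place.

Length n = 27. G=10, A=2, T=4, C=11
G+C = 21, so %GC = 21/27 × 100 = 77.778%
Salt term: 16.6 × (-0.951) = -15.787
GC term: 0.41 × 77.778 = 31.889; length term: −600/27 = −22.222
Tm = 81.5 + (-15.787) + 31.889 − 22.222 = 75.38 → 75.4°C

75.4°C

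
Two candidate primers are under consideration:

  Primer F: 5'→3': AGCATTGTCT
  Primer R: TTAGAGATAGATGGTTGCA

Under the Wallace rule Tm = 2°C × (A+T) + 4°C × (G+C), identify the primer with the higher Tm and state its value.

Primer F: A+T=6, G+C=4 → Tm = 2(6)+4(4) = 28°C
Primer R: A+T=12, G+C=7 → Tm = 2(12)+4(7) = 52°C
28°C vs 52°C → primer R is higher.

Primer R, 52°C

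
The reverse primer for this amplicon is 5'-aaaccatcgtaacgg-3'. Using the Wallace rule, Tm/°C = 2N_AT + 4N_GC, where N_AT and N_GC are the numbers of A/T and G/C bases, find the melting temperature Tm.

44°C

G=3, C=4, A=6, T=2
AT pairs contribute 8, GC pairs contribute 7.
Tm = 4·7 + 2·8 = 28 + 16 = 44°C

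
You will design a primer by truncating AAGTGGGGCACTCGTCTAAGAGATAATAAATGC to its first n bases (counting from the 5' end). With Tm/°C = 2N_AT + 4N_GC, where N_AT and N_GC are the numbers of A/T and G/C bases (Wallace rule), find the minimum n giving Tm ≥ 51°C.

n = 16

First 15 bases: AAGTGGGGCACTCGT → Tm = 48°C (< 51°C)
First 16 bases: AAGTGGGGCACTCGTC → Tm = 52°C (≥ 51°C)
Each additional base adds 2°C (A/T) or 4°C (G/C), so Tm is non-decreasing in n; n = 16 is the first length to reach 51°C.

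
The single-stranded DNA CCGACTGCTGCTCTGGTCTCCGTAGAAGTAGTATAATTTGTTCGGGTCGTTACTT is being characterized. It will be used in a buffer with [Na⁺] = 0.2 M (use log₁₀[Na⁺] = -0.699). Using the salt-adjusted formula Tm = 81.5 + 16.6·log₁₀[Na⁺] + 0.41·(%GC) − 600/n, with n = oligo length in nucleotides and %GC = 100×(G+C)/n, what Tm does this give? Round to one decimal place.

Length n = 55. Counting bases: C=12, T=20, A=9, G=14
G+C = 26, so %GC = 26/55 × 100 = 47.273%
Salt term: 16.6 × (-0.699) = -11.603
GC term: 0.41 × 47.273 = 19.382; length term: −600/55 = −10.909
Tm = 81.5 + (-11.603) + 19.382 − 10.909 = 78.37 → 78.4°C

78.4°C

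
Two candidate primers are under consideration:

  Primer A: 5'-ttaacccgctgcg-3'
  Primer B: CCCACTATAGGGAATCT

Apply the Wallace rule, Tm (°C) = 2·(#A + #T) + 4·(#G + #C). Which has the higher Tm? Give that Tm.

Primer A: A+T=5, G+C=8 → Tm = 2(5)+4(8) = 42°C
Primer B: A+T=9, G+C=8 → Tm = 2(9)+4(8) = 50°C
42°C vs 50°C → primer B is higher.

Primer B, 50°C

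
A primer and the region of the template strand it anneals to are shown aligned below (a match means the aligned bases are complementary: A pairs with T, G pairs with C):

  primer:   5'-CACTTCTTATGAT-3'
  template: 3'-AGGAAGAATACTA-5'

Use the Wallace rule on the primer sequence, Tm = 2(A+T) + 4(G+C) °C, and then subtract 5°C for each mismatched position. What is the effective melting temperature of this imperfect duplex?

Primer base counts: A=3, T=6, G=1, C=3 → A+T=9, G+C=4
Perfect-match Tm = 2(9) + 4(4) = 18 + 16 = 34°C
Mismatches (positions where the bases are not complementary): 2 (at positions 1, 2)
Effective Tm = 34 − 2×5 = 34 − 10 = 24°C

24°C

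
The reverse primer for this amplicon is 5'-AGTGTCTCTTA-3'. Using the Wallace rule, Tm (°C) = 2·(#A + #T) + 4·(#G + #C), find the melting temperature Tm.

30°C

Counting bases: A=2, T=5, G=2, C=2
AT pairs contribute 7, GC pairs contribute 4.
Tm = 4·4 + 2·7 = 16 + 14 = 30°C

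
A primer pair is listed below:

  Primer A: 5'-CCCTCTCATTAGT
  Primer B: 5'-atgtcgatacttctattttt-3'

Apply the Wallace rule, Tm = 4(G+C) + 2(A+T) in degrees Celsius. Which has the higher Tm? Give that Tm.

Primer B, 50°C

Primer A: A+T=7, G+C=6 → Tm = 2(7)+4(6) = 38°C
Primer B: A+T=15, G+C=5 → Tm = 2(15)+4(5) = 50°C
38°C vs 50°C → primer B is higher.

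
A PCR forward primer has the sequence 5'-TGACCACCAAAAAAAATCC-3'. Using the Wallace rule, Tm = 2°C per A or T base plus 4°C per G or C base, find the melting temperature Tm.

C=6, T=2, A=10, G=1
AT pairs contribute 12, GC pairs contribute 7.
Tm = 2(12) + 4(7) = 24 + 28 = 52°C

52°C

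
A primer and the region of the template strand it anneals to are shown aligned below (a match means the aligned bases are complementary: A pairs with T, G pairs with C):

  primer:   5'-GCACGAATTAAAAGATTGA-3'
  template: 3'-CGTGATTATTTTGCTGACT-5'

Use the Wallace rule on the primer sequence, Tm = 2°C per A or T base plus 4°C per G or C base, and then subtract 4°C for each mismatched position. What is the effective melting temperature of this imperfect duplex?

Primer base counts: A=9, T=4, G=4, C=2 → A+T=13, G+C=6
Perfect-match Tm = 2(13) + 4(6) = 26 + 24 = 50°C
Mismatches (positions where the bases are not complementary): 4 (at positions 5, 9, 13, 16)
Effective Tm = 50 − 4×4 = 50 − 16 = 34°C

34°C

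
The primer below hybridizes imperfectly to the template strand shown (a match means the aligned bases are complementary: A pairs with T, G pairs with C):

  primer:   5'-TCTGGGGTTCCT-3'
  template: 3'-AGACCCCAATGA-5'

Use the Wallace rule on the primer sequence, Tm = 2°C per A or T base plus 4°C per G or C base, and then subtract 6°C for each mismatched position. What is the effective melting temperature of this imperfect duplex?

Primer base counts: A=0, T=5, G=4, C=3 → A+T=5, G+C=7
Perfect-match Tm = 2(5) + 4(7) = 10 + 28 = 38°C
Mismatches (positions where the bases are not complementary): 1 (at position 10)
Effective Tm = 38 − 1×6 = 38 − 6 = 32°C

32°C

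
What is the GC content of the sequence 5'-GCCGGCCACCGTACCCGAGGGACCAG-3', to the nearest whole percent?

Base counts: A=5, T=1, G=9, C=11
G+C = 9 + 11 = 20 out of 26 bases
%GC = 20/26 × 100 = 76.92% ≈ 77%

77%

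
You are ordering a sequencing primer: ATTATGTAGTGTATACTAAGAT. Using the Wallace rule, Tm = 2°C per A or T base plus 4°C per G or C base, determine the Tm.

Base counts: A=8, C=1, T=9, G=4
So N_AT = 17 and N_GC = 5.
Tm = 4·5 + 2·17 = 20 + 34 = 54°C

54°C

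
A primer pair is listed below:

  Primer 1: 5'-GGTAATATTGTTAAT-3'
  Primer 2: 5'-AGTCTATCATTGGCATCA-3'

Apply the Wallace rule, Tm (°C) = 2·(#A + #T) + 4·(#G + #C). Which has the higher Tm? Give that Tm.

Primer 2, 50°C

Primer 1: A+T=12, G+C=3 → Tm = 2(12)+4(3) = 36°C
Primer 2: A+T=11, G+C=7 → Tm = 2(11)+4(7) = 50°C
36°C vs 50°C → primer 2 is higher.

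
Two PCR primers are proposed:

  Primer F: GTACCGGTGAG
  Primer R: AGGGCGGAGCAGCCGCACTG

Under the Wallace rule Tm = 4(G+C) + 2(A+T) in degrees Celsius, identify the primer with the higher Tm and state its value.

Primer F: A+T=4, G+C=7 → Tm = 2(4)+4(7) = 36°C
Primer R: A+T=5, G+C=15 → Tm = 2(5)+4(15) = 70°C
36°C vs 70°C → primer R is higher.

Primer R, 70°C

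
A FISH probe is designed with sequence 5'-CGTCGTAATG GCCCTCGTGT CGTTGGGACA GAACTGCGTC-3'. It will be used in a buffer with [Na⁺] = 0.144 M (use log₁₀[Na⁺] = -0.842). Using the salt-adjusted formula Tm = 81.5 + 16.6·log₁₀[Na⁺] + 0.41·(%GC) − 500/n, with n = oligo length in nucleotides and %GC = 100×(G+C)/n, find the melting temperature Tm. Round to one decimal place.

Length n = 40. G=13, T=10, C=11, A=6
G+C = 24, so %GC = 24/40 × 100 = 60%
Salt term: 16.6 × (-0.842) = -13.977
GC term: 0.41 × 60 = 24.6; length term: −500/40 = −12.5
Tm = 81.5 + (-13.977) + 24.6 − 12.5 = 79.623 → 79.6°C

79.6°C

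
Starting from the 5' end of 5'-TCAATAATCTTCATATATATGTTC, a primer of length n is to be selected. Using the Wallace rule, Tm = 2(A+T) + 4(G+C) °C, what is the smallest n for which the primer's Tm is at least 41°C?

First 17 bases: TCAATAATCTTCATATA → Tm = 40°C (< 41°C)
First 18 bases: TCAATAATCTTCATATAT → Tm = 42°C (≥ 41°C)
Each additional base adds 2°C (A/T) or 4°C (G/C), so Tm is non-decreasing in n; n = 18 is the first length to reach 41°C.

n = 18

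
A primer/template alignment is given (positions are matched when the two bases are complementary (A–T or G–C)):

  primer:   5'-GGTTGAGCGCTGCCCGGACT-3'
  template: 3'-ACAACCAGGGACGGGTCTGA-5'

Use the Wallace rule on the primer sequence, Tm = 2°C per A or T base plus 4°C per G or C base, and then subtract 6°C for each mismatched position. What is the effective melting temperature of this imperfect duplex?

Primer base counts: A=2, T=4, G=8, C=6 → A+T=6, G+C=14
Perfect-match Tm = 2(6) + 4(14) = 12 + 56 = 68°C
Mismatches (positions where the bases are not complementary): 5 (at positions 1, 6, 7, 9, 16)
Effective Tm = 68 − 5×6 = 68 − 30 = 38°C

38°C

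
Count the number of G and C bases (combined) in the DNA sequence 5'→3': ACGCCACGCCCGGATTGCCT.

Counting bases: A=3, G=5, T=3, C=9
G+C = 5 + 9 = 14

14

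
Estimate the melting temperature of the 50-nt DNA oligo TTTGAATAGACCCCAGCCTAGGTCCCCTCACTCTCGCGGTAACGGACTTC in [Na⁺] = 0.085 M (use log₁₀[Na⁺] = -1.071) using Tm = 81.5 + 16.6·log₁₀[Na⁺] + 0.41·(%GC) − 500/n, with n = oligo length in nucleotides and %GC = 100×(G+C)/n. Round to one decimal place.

76.7°C

Length n = 50. Scanning the sequence gives A=10, G=10, T=12, C=18.
G+C = 28, so %GC = 28/50 × 100 = 56%
Salt term: 16.6 × (-1.071) = -17.779
GC term: 0.41 × 56 = 22.96; length term: −500/50 = −10
Tm = 81.5 + (-17.779) + 22.96 − 10 = 76.681 → 76.7°C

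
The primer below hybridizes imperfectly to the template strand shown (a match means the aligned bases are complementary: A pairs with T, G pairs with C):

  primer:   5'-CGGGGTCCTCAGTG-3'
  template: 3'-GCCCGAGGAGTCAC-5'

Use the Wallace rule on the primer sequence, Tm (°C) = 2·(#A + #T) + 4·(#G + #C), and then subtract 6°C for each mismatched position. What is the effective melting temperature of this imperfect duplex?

42°C

Primer base counts: A=1, T=3, G=6, C=4 → A+T=4, G+C=10
Perfect-match Tm = 2(4) + 4(10) = 8 + 40 = 48°C
Mismatches (positions where the bases are not complementary): 1 (at position 5)
Effective Tm = 48 − 1×6 = 48 − 6 = 42°C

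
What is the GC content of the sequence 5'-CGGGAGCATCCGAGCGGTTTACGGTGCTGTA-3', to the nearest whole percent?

A=5, T=7, C=7, G=12
G+C = 12 + 7 = 19 out of 31 bases
%GC = 19/31 × 100 = 61.29% ≈ 61%

61%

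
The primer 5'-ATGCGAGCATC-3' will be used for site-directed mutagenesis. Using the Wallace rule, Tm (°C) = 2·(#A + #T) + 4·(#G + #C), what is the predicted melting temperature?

34°C

Scanning the sequence gives C=3, G=3, A=3, T=2.
A+T = 5, G+C = 6
Tm = 2(5) + 4(6) = 10 + 24 = 34°C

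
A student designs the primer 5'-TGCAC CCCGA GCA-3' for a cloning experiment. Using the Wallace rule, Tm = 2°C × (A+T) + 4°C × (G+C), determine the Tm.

A=3, G=3, C=6, T=1
So N_AT = 4 and N_GC = 9.
Tm = 2×4 + 4×9 = 44°C

44°C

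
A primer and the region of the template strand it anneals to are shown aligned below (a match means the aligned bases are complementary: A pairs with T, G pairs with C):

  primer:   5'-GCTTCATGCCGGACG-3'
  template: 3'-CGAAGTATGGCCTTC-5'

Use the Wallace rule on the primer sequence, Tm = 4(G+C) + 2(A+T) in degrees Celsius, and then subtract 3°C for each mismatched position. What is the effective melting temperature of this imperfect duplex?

Primer base counts: A=2, T=3, G=5, C=5 → A+T=5, G+C=10
Perfect-match Tm = 2(5) + 4(10) = 10 + 40 = 50°C
Mismatches (positions where the bases are not complementary): 2 (at positions 8, 14)
Effective Tm = 50 − 2×3 = 50 − 6 = 44°C

44°C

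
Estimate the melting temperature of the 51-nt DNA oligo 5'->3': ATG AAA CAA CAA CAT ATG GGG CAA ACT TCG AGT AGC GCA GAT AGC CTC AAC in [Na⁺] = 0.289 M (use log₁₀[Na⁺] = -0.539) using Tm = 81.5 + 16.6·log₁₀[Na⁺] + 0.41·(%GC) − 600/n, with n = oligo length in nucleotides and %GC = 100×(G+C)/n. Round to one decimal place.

Length n = 51. Base counts: A=20, G=11, T=8, C=12
G+C = 23, so %GC = 23/51 × 100 = 45.098%
Salt term: 16.6 × (-0.539) = -8.947
GC term: 0.41 × 45.098 = 18.49; length term: −600/51 = −11.765
Tm = 81.5 + (-8.947) + 18.49 − 11.765 = 79.278 → 79.3°C

79.3°C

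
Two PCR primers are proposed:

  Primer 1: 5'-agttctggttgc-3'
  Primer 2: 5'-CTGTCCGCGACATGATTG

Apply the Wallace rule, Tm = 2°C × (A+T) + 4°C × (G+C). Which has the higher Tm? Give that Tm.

Primer 2, 56°C

Primer 1: A+T=6, G+C=6 → Tm = 2(6)+4(6) = 36°C
Primer 2: A+T=8, G+C=10 → Tm = 2(8)+4(10) = 56°C
36°C vs 56°C → primer 2 is higher.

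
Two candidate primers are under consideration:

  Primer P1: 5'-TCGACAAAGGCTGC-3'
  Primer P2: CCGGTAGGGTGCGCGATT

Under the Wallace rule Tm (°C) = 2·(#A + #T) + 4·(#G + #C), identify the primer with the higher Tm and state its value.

Primer P1: A+T=6, G+C=8 → Tm = 2(6)+4(8) = 44°C
Primer P2: A+T=6, G+C=12 → Tm = 2(6)+4(12) = 60°C
44°C vs 60°C → primer P2 is higher.

Primer P2, 60°C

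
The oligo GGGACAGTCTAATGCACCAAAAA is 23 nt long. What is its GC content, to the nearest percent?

43%

T=3, C=5, G=5, A=10
G+C = 5 + 5 = 10 out of 23 bases
%GC = 10/23 × 100 = 43.48% ≈ 43%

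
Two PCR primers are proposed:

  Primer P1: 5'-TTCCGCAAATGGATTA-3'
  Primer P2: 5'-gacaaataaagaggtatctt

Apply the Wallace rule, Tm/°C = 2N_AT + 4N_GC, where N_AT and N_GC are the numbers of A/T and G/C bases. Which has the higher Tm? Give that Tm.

Primer P1: A+T=10, G+C=6 → Tm = 2(10)+4(6) = 44°C
Primer P2: A+T=14, G+C=6 → Tm = 2(14)+4(6) = 52°C
44°C vs 52°C → primer P2 is higher.

Primer P2, 52°C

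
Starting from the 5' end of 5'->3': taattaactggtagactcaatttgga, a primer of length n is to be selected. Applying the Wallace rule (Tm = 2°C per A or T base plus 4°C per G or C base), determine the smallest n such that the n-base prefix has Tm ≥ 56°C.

n = 22

First 21 bases: TAATTAACTGGTAGACTCAAT → Tm = 54°C (< 56°C)
First 22 bases: TAATTAACTGGTAGACTCAATT → Tm = 56°C (≥ 56°C)
Since every base adds ≥2°C, Tm only increases with n, so the threshold is first crossed at n = 22.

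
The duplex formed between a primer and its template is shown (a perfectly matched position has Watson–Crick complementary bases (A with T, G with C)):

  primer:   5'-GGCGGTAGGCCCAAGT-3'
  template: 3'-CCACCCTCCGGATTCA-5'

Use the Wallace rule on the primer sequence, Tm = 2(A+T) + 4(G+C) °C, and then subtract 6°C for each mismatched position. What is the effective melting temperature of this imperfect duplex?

36°C

Primer base counts: A=3, T=2, G=7, C=4 → A+T=5, G+C=11
Perfect-match Tm = 2(5) + 4(11) = 10 + 44 = 54°C
Mismatches (positions where the bases are not complementary): 3 (at positions 3, 6, 12)
Effective Tm = 54 − 3×6 = 54 − 18 = 36°C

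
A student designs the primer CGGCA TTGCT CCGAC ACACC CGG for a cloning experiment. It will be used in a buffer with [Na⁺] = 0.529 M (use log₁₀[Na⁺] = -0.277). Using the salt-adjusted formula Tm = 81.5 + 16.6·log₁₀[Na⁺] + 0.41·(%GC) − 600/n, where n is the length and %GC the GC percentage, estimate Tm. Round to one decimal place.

79.3°C

Length n = 23. Base counts: G=6, T=3, A=4, C=10
G+C = 16, so %GC = 16/23 × 100 = 69.565%
Salt term: 16.6 × (-0.277) = -4.598
GC term: 0.41 × 69.565 = 28.522; length term: −600/23 = −26.087
Tm = 81.5 + (-4.598) + 28.522 − 26.087 = 79.337 → 79.3°C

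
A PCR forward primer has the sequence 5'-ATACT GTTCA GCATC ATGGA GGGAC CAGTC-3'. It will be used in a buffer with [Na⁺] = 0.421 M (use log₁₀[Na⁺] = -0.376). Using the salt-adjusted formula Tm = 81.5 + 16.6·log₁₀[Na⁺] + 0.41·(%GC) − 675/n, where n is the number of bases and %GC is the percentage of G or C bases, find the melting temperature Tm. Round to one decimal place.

73.3°C

Length n = 30. Scanning the sequence gives T=7, A=8, C=7, G=8.
G+C = 15, so %GC = 15/30 × 100 = 50%
Salt term: 16.6 × (-0.376) = -6.242
GC term: 0.41 × 50 = 20.5; length term: −675/30 = −22.5
Tm = 81.5 + (-6.242) + 20.5 − 22.5 = 73.258 → 73.3°C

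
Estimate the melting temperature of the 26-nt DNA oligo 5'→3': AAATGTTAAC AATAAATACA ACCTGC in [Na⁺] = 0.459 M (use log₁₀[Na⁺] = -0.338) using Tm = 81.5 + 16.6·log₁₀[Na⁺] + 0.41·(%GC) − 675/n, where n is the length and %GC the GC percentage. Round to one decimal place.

Length n = 26. Counting bases: T=6, A=13, C=5, G=2
G+C = 7, so %GC = 7/26 × 100 = 26.923%
Salt term: 16.6 × (-0.338) = -5.611
GC term: 0.41 × 26.923 = 11.038; length term: −675/26 = −25.962
Tm = 81.5 + (-5.611) + 11.038 − 25.962 = 60.965 → 61.0°C

61.0°C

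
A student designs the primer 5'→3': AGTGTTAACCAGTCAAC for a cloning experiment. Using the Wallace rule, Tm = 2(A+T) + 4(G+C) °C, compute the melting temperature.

48°C

Scanning the sequence gives A=6, C=4, G=3, T=4.
A+T = 10, G+C = 7
Tm = 2(10) + 4(7) = 20 + 28 = 48°C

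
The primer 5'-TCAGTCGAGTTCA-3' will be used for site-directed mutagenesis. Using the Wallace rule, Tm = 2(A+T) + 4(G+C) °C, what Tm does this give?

A=3, T=4, C=3, G=3
So N_AT = 7 and N_GC = 6.
Tm = 2×7 + 4×6 = 38°C

38°C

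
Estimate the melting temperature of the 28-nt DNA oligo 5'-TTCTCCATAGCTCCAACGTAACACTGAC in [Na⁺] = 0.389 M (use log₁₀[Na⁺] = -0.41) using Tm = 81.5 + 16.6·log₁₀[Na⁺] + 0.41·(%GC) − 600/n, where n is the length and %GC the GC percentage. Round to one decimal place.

72.3°C

Length n = 28. C=10, A=8, G=3, T=7
G+C = 13, so %GC = 13/28 × 100 = 46.429%
Salt term: 16.6 × (-0.41) = -6.806
GC term: 0.41 × 46.429 = 19.036; length term: −600/28 = −21.429
Tm = 81.5 + (-6.806) + 19.036 − 21.429 = 72.301 → 72.3°C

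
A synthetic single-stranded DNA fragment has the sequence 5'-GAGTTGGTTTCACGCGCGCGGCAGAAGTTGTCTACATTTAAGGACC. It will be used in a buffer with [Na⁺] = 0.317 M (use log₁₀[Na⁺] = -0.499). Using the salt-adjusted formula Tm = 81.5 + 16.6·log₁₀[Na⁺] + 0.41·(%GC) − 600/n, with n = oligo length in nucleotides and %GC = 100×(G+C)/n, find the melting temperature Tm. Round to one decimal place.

Length n = 46. Base counts: T=12, A=10, C=10, G=14
G+C = 24, so %GC = 24/46 × 100 = 52.174%
Salt term: 16.6 × (-0.499) = -8.283
GC term: 0.41 × 52.174 = 21.391; length term: −600/46 = −13.043
Tm = 81.5 + (-8.283) + 21.391 − 13.043 = 81.565 → 81.6°C

81.6°C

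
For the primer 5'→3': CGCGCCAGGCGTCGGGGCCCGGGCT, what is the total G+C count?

22

Scanning the sequence gives C=10, A=1, G=12, T=2.
G+C = 12 + 10 = 22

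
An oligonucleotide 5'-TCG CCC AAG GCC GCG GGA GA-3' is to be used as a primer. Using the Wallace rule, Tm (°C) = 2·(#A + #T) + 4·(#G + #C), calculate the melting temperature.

Scanning the sequence gives A=4, T=1, G=8, C=7.
A+T = 5, G+C = 15
Tm = 4·15 + 2·5 = 60 + 10 = 70°C

70°C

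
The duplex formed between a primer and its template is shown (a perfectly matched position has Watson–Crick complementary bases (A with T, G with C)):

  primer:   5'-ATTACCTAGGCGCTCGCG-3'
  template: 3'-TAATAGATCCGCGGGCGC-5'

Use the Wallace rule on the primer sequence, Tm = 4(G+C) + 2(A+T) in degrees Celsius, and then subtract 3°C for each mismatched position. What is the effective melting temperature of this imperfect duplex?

Primer base counts: A=3, T=4, G=5, C=6 → A+T=7, G+C=11
Perfect-match Tm = 2(7) + 4(11) = 14 + 44 = 58°C
Mismatches (positions where the bases are not complementary): 2 (at positions 5, 14)
Effective Tm = 58 − 2×3 = 58 − 6 = 52°C

52°C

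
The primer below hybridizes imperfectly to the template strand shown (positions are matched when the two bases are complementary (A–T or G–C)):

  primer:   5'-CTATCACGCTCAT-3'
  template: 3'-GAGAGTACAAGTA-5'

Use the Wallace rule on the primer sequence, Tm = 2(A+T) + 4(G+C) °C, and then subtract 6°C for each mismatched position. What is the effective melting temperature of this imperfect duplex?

Primer base counts: A=3, T=4, G=1, C=5 → A+T=7, G+C=6
Perfect-match Tm = 2(7) + 4(6) = 14 + 24 = 38°C
Mismatches (positions where the bases are not complementary): 3 (at positions 3, 7, 9)
Effective Tm = 38 − 3×6 = 38 − 18 = 20°C

20°C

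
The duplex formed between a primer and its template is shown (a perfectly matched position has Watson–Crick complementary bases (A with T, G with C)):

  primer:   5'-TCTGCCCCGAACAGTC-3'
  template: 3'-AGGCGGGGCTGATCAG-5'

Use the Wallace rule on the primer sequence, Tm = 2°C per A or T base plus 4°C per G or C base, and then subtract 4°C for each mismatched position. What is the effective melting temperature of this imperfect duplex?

Primer base counts: A=3, T=3, G=3, C=7 → A+T=6, G+C=10
Perfect-match Tm = 2(6) + 4(10) = 12 + 40 = 52°C
Mismatches (positions where the bases are not complementary): 3 (at positions 3, 11, 12)
Effective Tm = 52 − 3×4 = 52 − 12 = 40°C

40°C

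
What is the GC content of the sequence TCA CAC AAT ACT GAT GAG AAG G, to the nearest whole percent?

41%

Scanning the sequence gives G=5, C=4, T=4, A=9.
G+C = 5 + 4 = 9 out of 22 bases
%GC = 9/22 × 100 = 40.91% ≈ 41%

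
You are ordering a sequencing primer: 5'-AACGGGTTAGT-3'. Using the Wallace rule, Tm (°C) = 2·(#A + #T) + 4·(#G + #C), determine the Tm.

Counting bases: C=1, T=3, G=4, A=3
AT pairs contribute 6, GC pairs contribute 5.
Tm = 2×6 + 4×5 = 32°C

32°C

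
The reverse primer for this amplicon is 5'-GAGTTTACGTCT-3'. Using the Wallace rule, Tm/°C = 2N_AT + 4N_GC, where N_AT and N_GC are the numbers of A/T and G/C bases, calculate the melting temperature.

34°C

Base counts: G=3, A=2, T=5, C=2
AT pairs contribute 7, GC pairs contribute 5.
Tm = 2(7) + 4(5) = 14 + 20 = 34°C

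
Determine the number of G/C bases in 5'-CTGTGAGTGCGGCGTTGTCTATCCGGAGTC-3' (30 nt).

18

Counting bases: G=11, T=9, A=3, C=7
G+C = 11 + 7 = 18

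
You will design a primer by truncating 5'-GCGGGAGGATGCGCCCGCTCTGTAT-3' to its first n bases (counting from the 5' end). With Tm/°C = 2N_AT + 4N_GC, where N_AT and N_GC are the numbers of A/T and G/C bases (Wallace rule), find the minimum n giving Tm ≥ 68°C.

n = 19

First 18 bases: GCGGGAGGATGCGCCCGC → Tm = 66°C (< 68°C)
First 19 bases: GCGGGAGGATGCGCCCGCT → Tm = 68°C (≥ 68°C)
Since every base adds ≥2°C, Tm only increases with n, so the threshold is first crossed at n = 19.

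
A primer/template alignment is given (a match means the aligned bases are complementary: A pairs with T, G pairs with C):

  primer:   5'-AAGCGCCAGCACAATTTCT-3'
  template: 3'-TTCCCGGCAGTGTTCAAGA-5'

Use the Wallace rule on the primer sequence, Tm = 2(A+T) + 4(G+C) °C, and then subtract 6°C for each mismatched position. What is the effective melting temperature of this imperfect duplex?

32°C

Primer base counts: A=6, T=4, G=3, C=6 → A+T=10, G+C=9
Perfect-match Tm = 2(10) + 4(9) = 20 + 36 = 56°C
Mismatches (positions where the bases are not complementary): 4 (at positions 4, 8, 9, 15)
Effective Tm = 56 − 4×6 = 56 − 24 = 32°C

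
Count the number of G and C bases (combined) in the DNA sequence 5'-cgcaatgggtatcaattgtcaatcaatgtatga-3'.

Scanning the sequence gives C=5, T=10, A=11, G=7.
G+C = 7 + 5 = 12

12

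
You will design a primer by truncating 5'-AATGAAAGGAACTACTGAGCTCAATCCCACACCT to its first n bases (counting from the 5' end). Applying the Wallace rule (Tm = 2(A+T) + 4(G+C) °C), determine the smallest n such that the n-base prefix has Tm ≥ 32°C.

n = 12

First 11 bases: AATGAAAGGAA → Tm = 28°C (< 32°C)
First 12 bases: AATGAAAGGAAC → Tm = 32°C (≥ 32°C)
Since every base adds ≥2°C, Tm only increases with n, so the threshold is first crossed at n = 12.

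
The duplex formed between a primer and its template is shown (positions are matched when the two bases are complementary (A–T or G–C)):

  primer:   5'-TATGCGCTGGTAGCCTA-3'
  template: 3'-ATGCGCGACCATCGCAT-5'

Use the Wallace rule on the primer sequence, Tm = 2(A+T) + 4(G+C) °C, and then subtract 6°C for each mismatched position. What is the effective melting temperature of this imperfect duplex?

40°C

Primer base counts: A=3, T=5, G=5, C=4 → A+T=8, G+C=9
Perfect-match Tm = 2(8) + 4(9) = 16 + 36 = 52°C
Mismatches (positions where the bases are not complementary): 2 (at positions 3, 15)
Effective Tm = 52 − 2×6 = 52 − 12 = 40°C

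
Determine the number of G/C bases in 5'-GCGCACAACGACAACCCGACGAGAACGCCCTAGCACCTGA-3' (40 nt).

Scanning the sequence gives T=2, C=16, A=13, G=9.
Total G or C: 9 + 16 = 25

25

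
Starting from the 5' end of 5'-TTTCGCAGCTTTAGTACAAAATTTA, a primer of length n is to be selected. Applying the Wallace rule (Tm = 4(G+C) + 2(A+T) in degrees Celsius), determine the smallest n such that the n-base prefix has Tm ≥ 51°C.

First 18 bases: TTTCGCAGCTTTAGTACA → Tm = 50°C (< 51°C)
First 19 bases: TTTCGCAGCTTTAGTACAA → Tm = 52°C (≥ 51°C)
Since every base adds ≥2°C, Tm only increases with n, so the threshold is first crossed at n = 19.

n = 19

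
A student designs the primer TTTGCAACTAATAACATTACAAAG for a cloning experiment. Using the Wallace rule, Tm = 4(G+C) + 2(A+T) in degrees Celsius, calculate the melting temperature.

60°C

C=4, A=11, T=7, G=2
A+T = 18, G+C = 6
Tm = 2(18) + 4(6) = 36 + 24 = 60°C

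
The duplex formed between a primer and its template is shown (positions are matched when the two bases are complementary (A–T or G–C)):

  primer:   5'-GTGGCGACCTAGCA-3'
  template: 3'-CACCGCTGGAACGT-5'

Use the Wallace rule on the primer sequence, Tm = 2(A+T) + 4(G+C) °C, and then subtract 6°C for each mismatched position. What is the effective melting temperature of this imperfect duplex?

Primer base counts: A=3, T=2, G=5, C=4 → A+T=5, G+C=9
Perfect-match Tm = 2(5) + 4(9) = 10 + 36 = 46°C
Mismatches (positions where the bases are not complementary): 1 (at position 11)
Effective Tm = 46 − 1×6 = 46 − 6 = 40°C

40°C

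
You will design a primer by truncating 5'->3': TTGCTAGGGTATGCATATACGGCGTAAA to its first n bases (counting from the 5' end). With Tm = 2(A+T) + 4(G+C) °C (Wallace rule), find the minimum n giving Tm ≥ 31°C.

n = 11

First 10 bases: TTGCTAGGGT → Tm = 30°C (< 31°C)
First 11 bases: TTGCTAGGGTA → Tm = 32°C (≥ 31°C)
Since every base adds ≥2°C, Tm only increases with n, so the threshold is first crossed at n = 11.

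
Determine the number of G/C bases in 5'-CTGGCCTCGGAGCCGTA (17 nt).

C=6, T=3, G=6, A=2
G+C = 6 + 6 = 12

12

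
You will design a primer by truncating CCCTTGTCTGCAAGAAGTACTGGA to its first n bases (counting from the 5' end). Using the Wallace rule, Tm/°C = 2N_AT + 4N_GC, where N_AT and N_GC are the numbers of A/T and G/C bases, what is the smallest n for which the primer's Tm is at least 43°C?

First 13 bases: CCCTTGTCTGCAA → Tm = 40°C (< 43°C)
First 14 bases: CCCTTGTCTGCAAG → Tm = 44°C (≥ 43°C)
Since every base adds ≥2°C, Tm only increases with n, so the threshold is first crossed at n = 14.

n = 14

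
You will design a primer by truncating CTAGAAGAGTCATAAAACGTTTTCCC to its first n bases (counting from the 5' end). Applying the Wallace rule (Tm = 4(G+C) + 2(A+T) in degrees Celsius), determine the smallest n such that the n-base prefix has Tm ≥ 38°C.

n = 14

First 13 bases: CTAGAAGAGTCAT → Tm = 36°C (< 38°C)
First 14 bases: CTAGAAGAGTCATA → Tm = 38°C (≥ 38°C)
Each additional base adds 2°C (A/T) or 4°C (G/C), so Tm is non-decreasing in n; n = 14 is the first length to reach 38°C.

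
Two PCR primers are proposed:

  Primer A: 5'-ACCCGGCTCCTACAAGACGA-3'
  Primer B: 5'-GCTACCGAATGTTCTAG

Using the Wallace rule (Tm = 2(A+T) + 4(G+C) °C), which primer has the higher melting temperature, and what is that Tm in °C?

Primer A, 64°C

Primer A: A+T=8, G+C=12 → Tm = 2(8)+4(12) = 64°C
Primer B: A+T=9, G+C=8 → Tm = 2(9)+4(8) = 50°C
64°C vs 50°C → primer A is higher.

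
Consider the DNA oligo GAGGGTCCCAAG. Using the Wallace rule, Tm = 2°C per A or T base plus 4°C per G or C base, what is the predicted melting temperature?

Scanning the sequence gives C=3, G=5, T=1, A=3.
So N_AT = 4 and N_GC = 8.
Tm = 2(4) + 4(8) = 8 + 32 = 40°C

40°C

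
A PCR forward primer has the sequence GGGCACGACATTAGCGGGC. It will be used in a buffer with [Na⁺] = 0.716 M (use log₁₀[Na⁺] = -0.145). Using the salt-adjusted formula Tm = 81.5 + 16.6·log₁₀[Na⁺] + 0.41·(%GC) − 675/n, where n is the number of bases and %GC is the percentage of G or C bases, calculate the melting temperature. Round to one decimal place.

Length n = 19. Counting bases: T=2, G=8, A=4, C=5
G+C = 13, so %GC = 13/19 × 100 = 68.421%
Salt term: 16.6 × (-0.145) = -2.407
GC term: 0.41 × 68.421 = 28.053; length term: −675/19 = −35.526
Tm = 81.5 + (-2.407) + 28.053 − 35.526 = 71.62 → 71.6°C

71.6°C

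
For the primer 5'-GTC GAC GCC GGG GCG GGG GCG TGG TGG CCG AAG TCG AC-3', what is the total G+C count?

Scanning the sequence gives G=20, A=4, T=4, C=10.
G+C = 20 + 10 = 30

30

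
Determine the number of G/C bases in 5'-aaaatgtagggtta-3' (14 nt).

4

Counting bases: A=6, C=0, T=4, G=4
G+C = 4 + 0 = 4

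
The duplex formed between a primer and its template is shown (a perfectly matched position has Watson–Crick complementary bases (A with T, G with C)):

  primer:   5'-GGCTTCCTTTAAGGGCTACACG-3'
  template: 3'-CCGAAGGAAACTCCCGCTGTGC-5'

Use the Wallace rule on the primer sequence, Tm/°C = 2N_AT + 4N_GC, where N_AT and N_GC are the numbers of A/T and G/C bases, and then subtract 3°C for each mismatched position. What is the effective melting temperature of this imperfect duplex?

Primer base counts: A=4, T=6, G=6, C=6 → A+T=10, G+C=12
Perfect-match Tm = 2(10) + 4(12) = 20 + 48 = 68°C
Mismatches (positions where the bases are not complementary): 2 (at positions 11, 17)
Effective Tm = 68 − 2×3 = 68 − 6 = 62°C

62°C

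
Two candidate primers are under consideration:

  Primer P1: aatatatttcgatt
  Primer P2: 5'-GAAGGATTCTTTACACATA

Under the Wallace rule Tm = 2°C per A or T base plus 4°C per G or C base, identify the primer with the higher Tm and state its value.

Primer P2, 50°C

Primer P1: A+T=12, G+C=2 → Tm = 2(12)+4(2) = 32°C
Primer P2: A+T=13, G+C=6 → Tm = 2(13)+4(6) = 50°C
32°C vs 50°C → primer P2 is higher.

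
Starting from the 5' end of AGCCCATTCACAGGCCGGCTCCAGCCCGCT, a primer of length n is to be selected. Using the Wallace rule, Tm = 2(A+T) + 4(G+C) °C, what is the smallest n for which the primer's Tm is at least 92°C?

n = 27

First 26 bases: AGCCCATTCACAGGCCGGCTCCAGCC → Tm = 88°C (< 92°C)
First 27 bases: AGCCCATTCACAGGCCGGCTCCAGCCC → Tm = 92°C (≥ 92°C)
Each additional base adds 2°C (A/T) or 4°C (G/C), so Tm is non-decreasing in n; n = 27 is the first length to reach 92°C.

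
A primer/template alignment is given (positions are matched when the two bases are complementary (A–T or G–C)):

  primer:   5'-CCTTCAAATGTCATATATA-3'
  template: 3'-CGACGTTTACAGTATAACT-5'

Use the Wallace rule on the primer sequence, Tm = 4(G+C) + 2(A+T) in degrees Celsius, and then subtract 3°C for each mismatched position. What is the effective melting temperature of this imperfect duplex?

Primer base counts: A=7, T=7, G=1, C=4 → A+T=14, G+C=5
Perfect-match Tm = 2(14) + 4(5) = 28 + 20 = 48°C
Mismatches (positions where the bases are not complementary): 4 (at positions 1, 4, 17, 18)
Effective Tm = 48 − 4×3 = 48 − 12 = 36°C

36°C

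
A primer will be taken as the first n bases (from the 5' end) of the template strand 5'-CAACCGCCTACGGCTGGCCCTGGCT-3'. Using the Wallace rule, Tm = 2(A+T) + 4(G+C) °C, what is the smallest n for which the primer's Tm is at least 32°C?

First 9 bases: CAACCGCCT → Tm = 30°C (< 32°C)
First 10 bases: CAACCGCCTA → Tm = 32°C (≥ 32°C)
Since every base adds ≥2°C, Tm only increases with n, so the threshold is first crossed at n = 10.

n = 10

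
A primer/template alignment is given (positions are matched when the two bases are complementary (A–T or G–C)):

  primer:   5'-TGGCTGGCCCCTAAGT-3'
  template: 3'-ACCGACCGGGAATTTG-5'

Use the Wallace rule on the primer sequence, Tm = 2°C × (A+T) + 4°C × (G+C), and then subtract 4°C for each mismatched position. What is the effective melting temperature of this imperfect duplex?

Primer base counts: A=2, T=4, G=5, C=5 → A+T=6, G+C=10
Perfect-match Tm = 2(6) + 4(10) = 12 + 40 = 52°C
Mismatches (positions where the bases are not complementary): 3 (at positions 11, 15, 16)
Effective Tm = 52 − 3×4 = 52 − 12 = 40°C

40°C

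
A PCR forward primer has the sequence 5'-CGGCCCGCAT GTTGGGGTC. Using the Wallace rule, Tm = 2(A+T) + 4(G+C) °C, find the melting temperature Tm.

66°C

Counting bases: A=1, G=8, C=6, T=4
AT pairs contribute 5, GC pairs contribute 14.
Tm = 2(5) + 4(14) = 10 + 56 = 66°C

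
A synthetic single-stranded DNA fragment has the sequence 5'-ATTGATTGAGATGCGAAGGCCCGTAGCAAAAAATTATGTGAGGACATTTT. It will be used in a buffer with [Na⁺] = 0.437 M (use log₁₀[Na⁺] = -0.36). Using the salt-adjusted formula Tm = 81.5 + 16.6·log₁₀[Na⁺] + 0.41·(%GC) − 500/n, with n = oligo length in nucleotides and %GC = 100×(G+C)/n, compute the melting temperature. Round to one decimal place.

Length n = 50. G=13, A=17, T=14, C=6
G+C = 19, so %GC = 19/50 × 100 = 38%
Salt term: 16.6 × (-0.36) = -5.976
GC term: 0.41 × 38 = 15.58; length term: −500/50 = −10
Tm = 81.5 + (-5.976) + 15.58 − 10 = 81.104 → 81.1°C

81.1°C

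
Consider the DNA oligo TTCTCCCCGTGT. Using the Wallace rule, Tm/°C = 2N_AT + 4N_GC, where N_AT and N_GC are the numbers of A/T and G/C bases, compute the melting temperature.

38°C

Counting bases: A=0, C=5, T=5, G=2
A+T = 5, G+C = 7
Tm = 2×5 + 4×7 = 38°C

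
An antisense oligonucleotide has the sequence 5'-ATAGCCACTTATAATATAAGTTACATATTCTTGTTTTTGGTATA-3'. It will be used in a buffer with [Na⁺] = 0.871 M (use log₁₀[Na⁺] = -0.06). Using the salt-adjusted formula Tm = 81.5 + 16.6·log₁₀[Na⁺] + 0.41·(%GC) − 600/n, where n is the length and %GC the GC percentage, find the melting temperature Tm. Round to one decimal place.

Length n = 44. T=20, C=5, A=14, G=5
G+C = 10, so %GC = 10/44 × 100 = 22.727%
Salt term: 16.6 × (-0.06) = -0.996
GC term: 0.41 × 22.727 = 9.318; length term: −600/44 = −13.636
Tm = 81.5 + (-0.996) + 9.318 − 13.636 = 76.186 → 76.2°C

76.2°C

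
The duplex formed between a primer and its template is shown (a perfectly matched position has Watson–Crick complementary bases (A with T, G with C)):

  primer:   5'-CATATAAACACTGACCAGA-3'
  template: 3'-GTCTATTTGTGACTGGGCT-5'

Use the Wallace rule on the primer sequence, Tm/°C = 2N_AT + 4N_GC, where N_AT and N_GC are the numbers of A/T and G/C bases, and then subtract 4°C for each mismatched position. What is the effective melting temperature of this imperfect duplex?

Primer base counts: A=9, T=3, G=2, C=5 → A+T=12, G+C=7
Perfect-match Tm = 2(12) + 4(7) = 24 + 28 = 52°C
Mismatches (positions where the bases are not complementary): 2 (at positions 3, 17)
Effective Tm = 52 − 2×4 = 52 − 8 = 44°C

44°C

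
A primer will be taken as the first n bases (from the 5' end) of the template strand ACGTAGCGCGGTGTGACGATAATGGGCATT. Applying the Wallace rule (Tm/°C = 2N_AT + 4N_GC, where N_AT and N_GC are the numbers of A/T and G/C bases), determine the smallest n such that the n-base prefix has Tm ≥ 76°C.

n = 25

First 24 bases: ACGTAGCGCGGTGTGACGATAATG → Tm = 74°C (< 76°C)
First 25 bases: ACGTAGCGCGGTGTGACGATAATGG → Tm = 78°C (≥ 76°C)
Since every base adds ≥2°C, Tm only increases with n, so the threshold is first crossed at n = 25.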